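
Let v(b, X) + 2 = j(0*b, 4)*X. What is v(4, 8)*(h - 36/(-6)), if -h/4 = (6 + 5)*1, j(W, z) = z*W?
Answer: 76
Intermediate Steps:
j(W, z) = W*z
h = -44 (h = -4*(6 + 5) = -44 ≈ -44.000)
v(b, X) = -2 (v(b, X) = -2 + ((0*b)*4)*X = -2 + (0*4)*X = -2 + 0*X = -2 + 0 = -2)
v(4, 8)*(h - 36/(-6)) = -2*(-44 - 36/(-6)) = -2*(-44 - 36*(-⅙)) = -2*(-44 + 6) = -2*(-38) = 76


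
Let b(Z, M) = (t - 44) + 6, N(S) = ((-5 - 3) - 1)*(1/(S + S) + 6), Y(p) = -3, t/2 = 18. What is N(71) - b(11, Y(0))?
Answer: -7393/142 ≈ -52.063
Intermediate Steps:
t = 36 (t = 2*18 = 36)
N(S) = -54 - 9/(2*S) (N(S) = (-8 - 1)*(1/(2*S) + 6) = -9*(1/(2*S) + 6) = -9*(6 + 1/(2*S)) = -54 - 9/(2*S))
b(Z, M) = -2 (b(Z, M) = (36 - 44) + 6 = -8 + 6 = -2)
N(71) - b(11, Y(0)) = (-54 - 9/2/71) - 1*(-2) = (-54 - 9/2*1/71) + 2 = (-54 - 9/142) + 2 = -7677/142 + 2 = -7393/142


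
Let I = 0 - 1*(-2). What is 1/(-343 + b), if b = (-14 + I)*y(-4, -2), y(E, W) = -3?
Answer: -1/307 ≈ -0.0032573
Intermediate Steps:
I = 2 (I = 0 + 2 = 2)
b = 36 (b = (-14 + 2)*(-3) = -12*(-3) = 36)
1/(-343 + b) = 1/(-343 + 36) = 1/(-307) = -1/307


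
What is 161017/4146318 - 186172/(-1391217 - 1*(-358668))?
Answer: 44675536049/203870309742 ≈ 0.21914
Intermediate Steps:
161017/4146318 - 186172/(-1391217 - 1*(-358668)) = 161017*(1/4146318) - 186172/(-1391217 + 358668) = 161017/4146318 - 186172/(-1032549) = 161017/4146318 - 186172*(-1/1032549) = 161017/4146318 + 26596/147507 = 44675536049/203870309742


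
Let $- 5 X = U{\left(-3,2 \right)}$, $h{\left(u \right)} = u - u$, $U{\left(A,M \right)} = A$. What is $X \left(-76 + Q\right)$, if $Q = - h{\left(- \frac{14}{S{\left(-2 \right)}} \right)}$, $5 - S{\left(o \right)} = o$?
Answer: $- \frac{228}{5} \approx -45.6$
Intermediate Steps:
$S{\left(o \right)} = 5 - o$
$h{\left(u \right)} = 0$
$X = \frac{3}{5}$ ($X = \left(- \frac{1}{5}\right) \left(-3\right) = \frac{3}{5} \approx 0.6$)
$Q = 0$ ($Q = \left(-1\right) 0 = 0$)
$X \left(-76 + Q\right) = \frac{3 \left(-76 + 0\right)}{5} = \frac{3}{5} \left(-76\right) = - \frac{228}{5}$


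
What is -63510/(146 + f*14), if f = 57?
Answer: -31755/472 ≈ -67.278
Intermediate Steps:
-63510/(146 + f*14) = -63510/(146 + 57*14) = -63510/(146 + 798) = -63510/944 = -63510*1/944 = -31755/472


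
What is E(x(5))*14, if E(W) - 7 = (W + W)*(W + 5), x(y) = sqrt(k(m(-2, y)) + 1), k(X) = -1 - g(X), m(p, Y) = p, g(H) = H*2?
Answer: 490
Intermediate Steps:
g(H) = 2*H
k(X) = -1 - 2*X
x(y) = 2 (x(y) = sqrt((-1 - 2*(-2)) + 1) = sqrt((-1 + 4) + 1) = sqrt(3 + 1) = sqrt(4) = 2)
E(W) = 7 + 2*W*(5 + W) (E(W) = 7 + (W + W)*(W + 5) = 7 + (2*W)*(5 + W) = 7 + 2*W*(5 + W))
E(x(5))*14 = (7 + 2*2**2 + 10*2)*14 = (7 + 2*4 + 20)*14 = (7 + 8 + 20)*14 = 35*14 = 490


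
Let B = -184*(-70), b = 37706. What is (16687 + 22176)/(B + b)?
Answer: 38863/50586 ≈ 0.76826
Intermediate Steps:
B = 12880
(16687 + 22176)/(B + b) = (16687 + 22176)/(12880 + 37706) = 38863/50586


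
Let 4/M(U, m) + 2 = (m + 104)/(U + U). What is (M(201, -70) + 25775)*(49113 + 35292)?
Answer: 167502921051/77 ≈ 2.1754e+9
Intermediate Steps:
M(U, m) = 4/(-2 + (104 + m)/(2*U)) (M(U, m) = 4/(-2 + (m + 104)/(U + U)) = 4/(-2 + (104 + m)/((2*U))) = 4/(-2 + (104 + m)*(1/(2*U))) = 4/(-2 + (104 + m)/(2*U)))
(M(201, -70) + 25775)*(49113 + 35292) = (8*201/(104 - 70 - 4*201) + 25775)*(49113 + 35292) = (8*201/(104 - 70 - 804) + 25775)*84405 = (8*201/(-770) + 25775)*84405 = (8*201*(-1/770) + 25775)*84405 = (-804/385 + 25775)*84405 = (9922571/385)*84405 = 167502921051/77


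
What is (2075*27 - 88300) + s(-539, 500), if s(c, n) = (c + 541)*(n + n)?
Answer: -30275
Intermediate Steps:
s(c, n) = 2*n*(541 + c) (s(c, n) = (541 + c)*(2*n) = 2*n*(541 + c))
(2075*27 - 88300) + s(-539, 500) = (2075*27 - 88300) + 2*500*(541 - 539) = (56025 - 88300) + 2*500*2 = -32275 + 2000 = -30275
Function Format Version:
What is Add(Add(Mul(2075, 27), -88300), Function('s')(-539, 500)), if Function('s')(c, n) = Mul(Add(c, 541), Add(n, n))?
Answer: -30275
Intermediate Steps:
Function('s')(c, n) = Mul(2, n, Add(541, c)) (Function('s')(c, n) = Mul(Add(541, c), Mul(2, n)) = Mul(2, n, Add(541, c)))
Add(Add(Mul(2075, 27), -88300), Function('s')(-539, 500)) = Add(Add(Mul(2075, 27), -88300), Mul(2, 500, Add(541, -539))) = Add(Add(56025, -88300), Mul(2, 500, 2)) = Add(-32275, 2000) = -30275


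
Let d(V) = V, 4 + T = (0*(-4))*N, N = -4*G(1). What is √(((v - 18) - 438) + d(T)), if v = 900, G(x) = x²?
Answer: 2*√110 ≈ 20.976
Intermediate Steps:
N = -4 (N = -4*1² = -4*1 = -4)
T = -4 (T = -4 + (0*(-4))*(-4) = -4 + 0*(-4) = -4 + 0 = -4)
√(((v - 18) - 438) + d(T)) = √(((900 - 18) - 438) - 4) = √((882 - 438) - 4) = √(444 - 4) = √440 = 2*√110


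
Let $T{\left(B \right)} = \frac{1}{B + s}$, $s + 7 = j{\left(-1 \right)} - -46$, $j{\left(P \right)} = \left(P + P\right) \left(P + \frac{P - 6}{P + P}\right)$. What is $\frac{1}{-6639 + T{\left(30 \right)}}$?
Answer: $- \frac{64}{424895} \approx -0.00015063$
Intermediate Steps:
$j{\left(P \right)} = 2 P \left(P + \frac{-6 + P}{2 P}\right)$
$s = 34$ ($s = -7 - -41 = -7 + \left(\left(-6 - 1 + 2 \cdot 1\right) + 46\right) = -7 + \left(\left(-6 - 1 + 2\right) + 46\right) = -7 + \left(-5 + 46\right) = -7 + 41 = 34$)
$T{\left(B \right)} = \frac{1}{34 + B}$ ($T{\left(B \right)} = \frac{1}{B + 34} = \frac{1}{34 + B}$)
$\frac{1}{-6639 + T{\left(30 \right)}} = \frac{1}{-6639 + \frac{1}{34 + 30}} = \frac{1}{-6639 + \frac{1}{64}} = \frac{1}{- \frac{424895}{64}} = - \frac{64}{424895}$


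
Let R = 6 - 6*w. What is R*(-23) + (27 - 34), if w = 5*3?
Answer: 1925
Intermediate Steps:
w = 15
R = -84 (R = 6 - 6*15 = 6 - 90 = -84)
R*(-23) + (27 - 34) = -84*(-23) + (27 - 34) = 1932 - 7 = 1925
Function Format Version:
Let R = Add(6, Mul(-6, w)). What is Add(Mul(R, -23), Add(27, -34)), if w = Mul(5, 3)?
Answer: 1925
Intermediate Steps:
w = 15
R = -84 (R = Add(6, Mul(-6, 15)) = Add(6, -90) = -84)
Add(Mul(R, -23), Add(27, -34)) = Add(Mul(-84, -23), Add(27, -34)) = Add(1932, -7) = 1925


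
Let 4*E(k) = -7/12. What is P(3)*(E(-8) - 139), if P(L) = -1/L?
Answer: 6679/144 ≈ 46.382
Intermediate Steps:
E(k) = -7/48 (E(k) = (-7/12)/4 = (-7*1/12)/4 = (1/4)*(-7/12) = -7/48)
P(3)*(E(-8) - 139) = (-1/3)*(-7/48 - 139) = -1*1/3*(-6679/48) = -1/3*(-6679/48) = 6679/144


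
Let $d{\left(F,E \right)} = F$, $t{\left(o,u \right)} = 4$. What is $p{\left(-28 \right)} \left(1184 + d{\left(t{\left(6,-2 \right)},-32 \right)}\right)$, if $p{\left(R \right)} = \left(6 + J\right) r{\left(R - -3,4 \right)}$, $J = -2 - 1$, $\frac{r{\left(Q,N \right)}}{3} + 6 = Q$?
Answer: $-331452$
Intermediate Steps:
$r{\left(Q,N \right)} = -18 + 3 Q$
$J = -3$
$p{\left(R \right)} = -27 + 9 R$ ($p{\left(R \right)} = \left(6 - 3\right) \left(-18 + 3 \left(R - -3\right)\right) = 3 \left(-18 + 3 \left(R + 3\right)\right) = 3 \left(-18 + 3 \left(3 + R\right)\right) = 3 \left(-18 + \left(9 + 3 R\right)\right) = 3 \left(-9 + 3 R\right) = -27 + 9 R$)
$p{\left(-28 \right)} \left(1184 + d{\left(t{\left(6,-2 \right)},-32 \right)}\right) = \left(-27 + 9 \left(-28\right)\right) \left(1184 + 4\right) = \left(-27 - 252\right) 1188 = \left(-279\right) 1188 = -331452$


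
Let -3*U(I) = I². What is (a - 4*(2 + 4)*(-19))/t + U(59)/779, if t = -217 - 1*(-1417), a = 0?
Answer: -129647/116850 ≈ -1.1095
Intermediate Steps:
t = 1200 (t = -217 + 1417 = 1200)
U(I) = -I²/3
(a - 4*(2 + 4)*(-19))/t + U(59)/779 = (0 - 4*(2 + 4)*(-19))/1200 - ⅓*59²/779 = (0 - 4*6*(-19))*(1/1200) - ⅓*3481*(1/779) = (0 - 24*(-19))*(1/1200) - 3481/3*1/779 = (0 + 456)*(1/1200) - 3481/2337 = 456*(1/1200) - 3481/2337 = 19/50 - 3481/2337 = -129647/116850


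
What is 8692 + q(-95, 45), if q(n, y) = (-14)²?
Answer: 8888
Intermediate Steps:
q(n, y) = 196
8692 + q(-95, 45) = 8692 + 196 = 8888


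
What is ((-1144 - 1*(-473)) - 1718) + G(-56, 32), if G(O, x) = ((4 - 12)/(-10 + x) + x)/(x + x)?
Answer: -420377/176 ≈ -2388.5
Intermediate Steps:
G(O, x) = (x - 8/(-10 + x))/(2*x) (G(O, x) = (-8/(-10 + x) + x)/((2*x)) = (x - 8/(-10 + x))*(1/(2*x)) = (x - 8/(-10 + x))/(2*x))
((-1144 - 1*(-473)) - 1718) + G(-56, 32) = ((-1144 - 1*(-473)) - 1718) + (1/2)*(-8 + 32**2 - 10*32)/(32*(-10 + 32)) = ((-1144 + 473) - 1718) + (1/2)*(1/32)*(-8 + 1024 - 320)/22 = (-671 - 1718) + (1/2)*(1/32)*(1/22)*696 = -2389 + 87/176 = -420377/176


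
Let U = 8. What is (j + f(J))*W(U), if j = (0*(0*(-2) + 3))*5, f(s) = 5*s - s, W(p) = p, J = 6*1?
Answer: 192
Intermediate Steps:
J = 6
f(s) = 4*s
j = 0 (j = (0*(0 + 3))*5 = (0*3)*5 = 0*5 = 0)
(j + f(J))*W(U) = (0 + 4*6)*8 = (0 + 24)*8 = 24*8 = 192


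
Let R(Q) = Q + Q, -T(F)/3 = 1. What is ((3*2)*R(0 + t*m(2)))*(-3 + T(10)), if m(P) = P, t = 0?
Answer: 0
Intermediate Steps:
T(F) = -3 (T(F) = -3*1 = -3)
R(Q) = 2*Q
((3*2)*R(0 + t*m(2)))*(-3 + T(10)) = ((3*2)*(2*(0 + 0*2)))*(-3 - 3) = (6*(2*(0 + 0)))*(-6) = (6*(2*0))*(-6) = (6*0)*(-6) = 0*(-6) = 0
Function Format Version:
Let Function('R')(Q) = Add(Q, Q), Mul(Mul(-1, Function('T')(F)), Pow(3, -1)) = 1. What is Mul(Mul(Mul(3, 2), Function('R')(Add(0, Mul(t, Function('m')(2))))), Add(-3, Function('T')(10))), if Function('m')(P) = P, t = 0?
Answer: 0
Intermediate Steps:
Function('T')(F) = -3 (Function('T')(F) = Mul(-3, 1) = -3)
Function('R')(Q) = Mul(2, Q)
Mul(Mul(Mul(3, 2), Function('R')(Add(0, Mul(t, Function('m')(2))))), Add(-3, Function('T')(10))) = Mul(Mul(Mul(3, 2), Mul(2, Add(0, Mul(0, 2)))), Add(-3, -3)) = Mul(Mul(6, Mul(2, Add(0, 0))), -6) = Mul(Mul(6, Mul(2, 0)), -6) = Mul(Mul(6, 0), -6) = Mul(0, -6) = 0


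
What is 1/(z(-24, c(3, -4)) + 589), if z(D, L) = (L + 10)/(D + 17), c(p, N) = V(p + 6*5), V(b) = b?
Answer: 7/4080 ≈ 0.0017157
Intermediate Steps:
c(p, N) = 30 + p (c(p, N) = p + 6*5 = p + 30 = 30 + p)
z(D, L) = (10 + L)/(17 + D)
1/(z(-24, c(3, -4)) + 589) = 1/((10 + (30 + 3))/(17 - 24) + 589) = 1/((10 + 33)/(-7) + 589) = 1/(-⅐*43 + 589) = 1/(-43/7 + 589) = 1/(4080/7) = 7/4080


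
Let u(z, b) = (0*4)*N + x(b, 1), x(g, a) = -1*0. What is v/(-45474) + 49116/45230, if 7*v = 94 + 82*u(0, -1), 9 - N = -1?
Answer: 3907563817/3599380785 ≈ 1.0856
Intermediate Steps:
N = 10 (N = 9 - 1*(-1) = 9 + 1 = 10)
x(g, a) = 0
u(z, b) = 0 (u(z, b) = (0*4)*10 + 0 = 0*10 + 0 = 0 + 0 = 0)
v = 94/7 (v = (94 + 82*0)/7 = (94 + 0)/7 = (1/7)*94 = 94/7 ≈ 13.429)
v/(-45474) + 49116/45230 = (94/7)/(-45474) + 49116/45230 = (94/7)*(-1/45474) + 49116*(1/45230) = -47/159159 + 24558/22615 = 3907563817/3599380785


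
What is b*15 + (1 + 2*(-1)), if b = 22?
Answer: 329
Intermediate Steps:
b*15 + (1 + 2*(-1)) = 22*15 + (1 + 2*(-1)) = 330 + (1 - 2) = 330 - 1 = 329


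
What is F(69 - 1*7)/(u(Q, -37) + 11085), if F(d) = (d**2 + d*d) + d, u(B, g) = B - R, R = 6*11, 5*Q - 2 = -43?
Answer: 19375/27527 ≈ 0.70385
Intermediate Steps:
Q = -41/5 (Q = 2/5 + (1/5)*(-43) = 2/5 - 43/5 = -41/5 ≈ -8.2000)
R = 66
u(B, g) = -66 + B (u(B, g) = B - 1*66 = B - 66 = -66 + B)
F(d) = d + 2*d**2 (F(d) = (d**2 + d**2) + d = 2*d**2 + d = d + 2*d**2)
F(69 - 1*7)/(u(Q, -37) + 11085) = ((69 - 1*7)*(1 + 2*(69 - 1*7)))/((-66 - 41/5) + 11085) = ((69 - 7)*(1 + 2*(69 - 7)))/(-371/5 + 11085) = (62*(1 + 2*62))/(55054/5) = (62*(1 + 124))*(5/55054) = (62*125)*(5/55054) = 7750*(5/55054) = 19375/27527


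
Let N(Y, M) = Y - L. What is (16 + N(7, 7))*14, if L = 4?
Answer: 266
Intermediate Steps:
N(Y, M) = -4 + Y (N(Y, M) = Y - 1*4 = Y - 4 = -4 + Y)
(16 + N(7, 7))*14 = (16 + (-4 + 7))*14 = (16 + 3)*14 = 19*14 = 266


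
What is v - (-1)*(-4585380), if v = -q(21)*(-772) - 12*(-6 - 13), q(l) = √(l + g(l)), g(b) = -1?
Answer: -4585152 + 1544*√5 ≈ -4.5817e+6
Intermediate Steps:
q(l) = √(-1 + l) (q(l) = √(l - 1) = √(-1 + l))
v = 228 + 1544*√5 (v = -√(-1 + 21)*(-772) - 12*(-6 - 13) = -√20*(-772) - 12*(-19) = -2*√5*(-772) + 228 = 1544*√5 + 228 = 228 + 1544*√5 ≈ 3680.5)
v - (-1)*(-4585380) = (228 + 1544*√5) - (-1)*(-4585380) = (228 + 1544*√5) - 1*4585380 = (228 + 1544*√5) - 4585380 = -4585152 + 1544*√5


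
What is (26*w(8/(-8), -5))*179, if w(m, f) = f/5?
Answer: -4654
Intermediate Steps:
w(m, f) = f/5 (w(m, f) = f*(1/5) = f/5)
(26*w(8/(-8), -5))*179 = (26*((1/5)*(-5)))*179 = (26*(-1))*179 = -26*179 = -4654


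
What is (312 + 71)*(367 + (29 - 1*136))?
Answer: 99580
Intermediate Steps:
(312 + 71)*(367 + (29 - 1*136)) = 383*(367 + (29 - 136)) = 383*(367 - 107) = 383*260 = 99580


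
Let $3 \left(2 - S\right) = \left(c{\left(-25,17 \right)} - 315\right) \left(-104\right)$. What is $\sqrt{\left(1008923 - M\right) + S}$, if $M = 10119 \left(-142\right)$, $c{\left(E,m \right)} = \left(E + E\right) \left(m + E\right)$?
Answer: $\frac{\sqrt{22038927}}{3} \approx 1564.9$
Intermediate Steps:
$c{\left(E,m \right)} = 2 E \left(E + m\right)$
$M = -1436898$
$S = \frac{8846}{3}$ ($S = 2 - \frac{\left(2 \left(-25\right) \left(-25 + 17\right) - 315\right) \left(-104\right)}{3} = 2 - \frac{\left(2 \left(-25\right) \left(-8\right) - 315\right) \left(-104\right)}{3} = 2 - \frac{\left(400 - 315\right) \left(-104\right)}{3} = 2 - \frac{85 \left(-104\right)}{3} = 2 - - \frac{8840}{3} = 2 + \frac{8840}{3} = \frac{8846}{3} \approx 2948.7$)
$\sqrt{\left(1008923 - M\right) + S} = \sqrt{\left(1008923 - -1436898\right) + \frac{8846}{3}} = \sqrt{\left(1008923 + 1436898\right) + \frac{8846}{3}} = \sqrt{2445821 + \frac{8846}{3}} = \sqrt{\frac{7346309}{3}} = \frac{\sqrt{22038927}}{3}$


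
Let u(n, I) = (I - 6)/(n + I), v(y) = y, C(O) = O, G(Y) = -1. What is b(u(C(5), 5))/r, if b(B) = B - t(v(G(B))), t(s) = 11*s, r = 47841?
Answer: 109/478410 ≈ 0.00022784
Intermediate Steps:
u(n, I) = (-6 + I)/(I + n)
b(B) = 11 + B (b(B) = B - 11*(-1) = B - 1*(-11) = B + 11 = 11 + B)
b(u(C(5), 5))/r = (11 + (-6 + 5)/(5 + 5))/47841 = (11 - 1/10)*(1/47841) = (11 + (⅒)*(-1))*(1/47841) = (11 - ⅒)*(1/47841) = (109/10)*(1/47841) = 109/478410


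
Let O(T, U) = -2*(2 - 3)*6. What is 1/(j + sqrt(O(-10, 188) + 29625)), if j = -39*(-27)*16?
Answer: 1872/31536163 - sqrt(3293)/94608489 ≈ 5.8754e-5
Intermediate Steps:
O(T, U) = 12 (O(T, U) = -2*(-1)*6 = 2*6 = 12)
j = 16848 (j = 1053*16 = 16848)
1/(j + sqrt(O(-10, 188) + 29625)) = 1/(16848 + sqrt(12 + 29625)) = 1/(16848 + sqrt(29637)) = 1/(16848 + 3*sqrt(3293))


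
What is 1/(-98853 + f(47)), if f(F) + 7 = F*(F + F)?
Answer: -1/94442 ≈ -1.0589e-5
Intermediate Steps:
f(F) = -7 + 2*F² (f(F) = -7 + F*(F + F) = -7 + F*(2*F) = -7 + 2*F²)
1/(-98853 + f(47)) = 1/(-98853 + (-7 + 2*47²)) = 1/(-98853 + (-7 + 2*2209)) = 1/(-98853 + (-7 + 4418)) = 1/(-98853 + 4411) = 1/(-94442) = -1/94442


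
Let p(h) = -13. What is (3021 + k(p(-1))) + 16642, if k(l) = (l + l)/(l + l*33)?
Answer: 334272/17 ≈ 19663.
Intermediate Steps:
k(l) = 1/17 (k(l) = (2*l)/(l + 33*l) = (2*l)/((34*l)) = (2*l)*(1/(34*l)) = 1/17)
(3021 + k(p(-1))) + 16642 = (3021 + 1/17) + 16642 = 51358/17 + 16642 = 334272/17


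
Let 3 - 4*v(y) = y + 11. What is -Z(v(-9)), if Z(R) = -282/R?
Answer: 1128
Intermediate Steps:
v(y) = -2 - y/4 (v(y) = 3/4 - (y + 11)/4 = 3/4 - (11 + y)/4 = 3/4 + (-11/4 - y/4) = -2 - y/4)
-Z(v(-9)) = -(-282)/(-2 - 1/4*(-9)) = -(-282)/(-2 + 9/4) = -(-282)/1/4 = -(-282)*4 = -1*(-1128) = 1128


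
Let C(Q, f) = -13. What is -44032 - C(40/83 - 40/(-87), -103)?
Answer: -44019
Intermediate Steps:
-44032 - C(40/83 - 40/(-87), -103) = -44032 - 1*(-13) = -44032 + 13 = -44019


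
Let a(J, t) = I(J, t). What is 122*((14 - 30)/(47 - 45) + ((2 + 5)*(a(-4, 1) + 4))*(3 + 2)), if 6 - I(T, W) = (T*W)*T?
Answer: -26596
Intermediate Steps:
I(T, W) = 6 - W*T² (I(T, W) = 6 - T*W*T = 6 - W*T²)
a(J, t) = 6 - t*J²
122*((14 - 30)/(47 - 45) + ((2 + 5)*(a(-4, 1) + 4))*(3 + 2)) = 122*((14 - 30)/(47 - 45) + ((2 + 5)*((6 - 1*1*(-4)²) + 4))*(3 + 2)) = 122*(-16/2 + (7*((6 - 1*1*16) + 4))*5) = 122*(-16*½ + (7*((6 - 16) + 4))*5) = 122*(-8 + (7*(-10 + 4))*5) = 122*(-8 + (7*(-6))*5) = 122*(-8 - 42*5) = 122*(-8 - 210) = 122*(-218) = -26596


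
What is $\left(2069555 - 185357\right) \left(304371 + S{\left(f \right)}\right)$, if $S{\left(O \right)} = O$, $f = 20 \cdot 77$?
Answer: $576396894378$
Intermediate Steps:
$f = 1540$
$\left(2069555 - 185357\right) \left(304371 + S{\left(f \right)}\right) = \left(2069555 - 185357\right) \left(304371 + 1540\right) = 1884198 \cdot 305911 = 576396894378$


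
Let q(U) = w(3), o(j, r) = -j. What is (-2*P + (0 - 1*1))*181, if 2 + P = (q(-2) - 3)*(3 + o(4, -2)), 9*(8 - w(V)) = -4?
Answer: 22625/9 ≈ 2513.9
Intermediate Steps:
w(V) = 76/9 (w(V) = 8 - ⅑*(-4) = 8 + 4/9 = 76/9)
q(U) = 76/9
P = -67/9 (P = -2 + (76/9 - 3)*(3 - 1*4) = -2 + 49*(3 - 4)/9 = -2 + (49/9)*(-1) = -2 - 49/9 = -67/9 ≈ -7.4444)
(-2*P + (0 - 1*1))*181 = (-2*(-67/9) + (0 - 1*1))*181 = (134/9 + (0 - 1))*181 = (134/9 - 1)*181 = (125/9)*181 = 22625/9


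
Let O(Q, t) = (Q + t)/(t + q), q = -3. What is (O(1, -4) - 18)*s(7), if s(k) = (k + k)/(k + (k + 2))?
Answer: -123/8 ≈ -15.375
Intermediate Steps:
O(Q, t) = (Q + t)/(-3 + t) (O(Q, t) = (Q + t)/(t - 3) = (Q + t)/(-3 + t))
s(k) = 2*k/(2 + 2*k) (s(k) = (2*k)/(k + (2 + k)) = (2*k)/(2 + 2*k) = 2*k/(2 + 2*k))
(O(1, -4) - 18)*s(7) = ((1 - 4)/(-3 - 4) - 18)*(7/(1 + 7)) = (-3/(-7) - 18)*(7/8) = (-⅐*(-3) - 18)*(7*(⅛)) = (3/7 - 18)*(7/8) = -123/7*7/8 = -123/8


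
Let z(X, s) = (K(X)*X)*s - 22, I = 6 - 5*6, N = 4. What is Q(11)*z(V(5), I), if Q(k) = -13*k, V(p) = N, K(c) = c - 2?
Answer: 30602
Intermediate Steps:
K(c) = -2 + c
V(p) = 4
I = -24 (I = 6 - 30 = -24)
z(X, s) = -22 + X*s*(-2 + X) (z(X, s) = ((-2 + X)*X)*s - 22 = (X*(-2 + X))*s - 22 = X*s*(-2 + X) - 22 = -22 + X*s*(-2 + X))
Q(11)*z(V(5), I) = (-13*11)*(-22 + 4*(-24)*(-2 + 4)) = -143*(-22 + 4*(-24)*2) = -143*(-22 - 192) = -143*(-214) = 30602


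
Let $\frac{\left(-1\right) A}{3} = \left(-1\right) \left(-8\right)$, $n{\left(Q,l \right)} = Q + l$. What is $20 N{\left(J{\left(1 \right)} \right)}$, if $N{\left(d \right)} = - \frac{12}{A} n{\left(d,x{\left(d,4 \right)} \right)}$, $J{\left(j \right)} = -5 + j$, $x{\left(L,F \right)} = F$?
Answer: $0$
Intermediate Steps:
$A = -24$ ($A = - 3 \left(\left(-1\right) \left(-8\right)\right) = \left(-3\right) 8 = -24$)
$N{\left(d \right)} = 2 + \frac{d}{2}$ ($N{\left(d \right)} = - \frac{12}{-24} \left(d + 4\right) = \left(-12\right) \left(- \frac{1}{24}\right) \left(4 + d\right) = \frac{4 + d}{2} = 2 + \frac{d}{2}$)
$20 N{\left(J{\left(1 \right)} \right)} = 20 \left(2 + \frac{-5 + 1}{2}\right) = 20 \left(2 + \frac{1}{2} \left(-4\right)\right) = 20 \left(2 - 2\right) = 20 \cdot 0 = 0$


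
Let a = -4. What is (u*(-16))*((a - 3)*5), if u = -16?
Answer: -8960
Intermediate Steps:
(u*(-16))*((a - 3)*5) = (-16*(-16))*((-4 - 3)*5) = 256*(-7*5) = 256*(-35) = -8960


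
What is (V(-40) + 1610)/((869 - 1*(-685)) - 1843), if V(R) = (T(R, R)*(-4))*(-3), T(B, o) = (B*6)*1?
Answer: 1270/289 ≈ 4.3945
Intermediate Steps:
T(B, o) = 6*B (T(B, o) = (6*B)*1 = 6*B)
V(R) = 72*R (V(R) = ((6*R)*(-4))*(-3) = -24*R*(-3) = 72*R)
(V(-40) + 1610)/((869 - 1*(-685)) - 1843) = (72*(-40) + 1610)/((869 - 1*(-685)) - 1843) = (-2880 + 1610)/((869 + 685) - 1843) = -1270/(1554 - 1843) = -1270/(-289) = -1270*(-1/289) = 1270/289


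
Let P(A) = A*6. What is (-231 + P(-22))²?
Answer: 131769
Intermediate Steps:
P(A) = 6*A
(-231 + P(-22))² = (-231 + 6*(-22))² = (-231 - 132)² = (-363)² = 131769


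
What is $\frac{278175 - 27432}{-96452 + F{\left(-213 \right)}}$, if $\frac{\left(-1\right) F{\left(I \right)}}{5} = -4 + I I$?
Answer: $- \frac{83581}{107759} \approx -0.77563$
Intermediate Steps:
$F{\left(I \right)} = 20 - 5 I^{2}$ ($F{\left(I \right)} = - 5 \left(-4 + I I\right) = - 5 \left(-4 + I^{2}\right) = 20 - 5 I^{2}$)
$\frac{278175 - 27432}{-96452 + F{\left(-213 \right)}} = \frac{278175 - 27432}{-96452 + \left(20 - 5 \left(-213\right)^{2}\right)} = \frac{250743}{-96452 + \left(20 - 226845\right)} = \frac{250743}{-96452 - 226825} = \frac{250743}{-323277} = 250743 \left(- \frac{1}{323277}\right) = - \frac{83581}{107759}$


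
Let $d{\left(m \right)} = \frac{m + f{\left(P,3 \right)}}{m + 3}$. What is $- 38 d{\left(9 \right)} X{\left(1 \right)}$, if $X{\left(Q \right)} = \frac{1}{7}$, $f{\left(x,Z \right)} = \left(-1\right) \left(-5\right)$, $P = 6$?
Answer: $- \frac{19}{3} \approx -6.3333$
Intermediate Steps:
$f{\left(x,Z \right)} = 5$
$X{\left(Q \right)} = \frac{1}{7}$
$d{\left(m \right)} = \frac{5 + m}{3 + m}$ ($d{\left(m \right)} = \frac{m + 5}{m + 3} = \frac{5 + m}{3 + m}$)
$- 38 d{\left(9 \right)} X{\left(1 \right)} = - 38 \frac{5 + 9}{3 + 9} \cdot \frac{1}{7} = - 38 \cdot \frac{1}{12} \cdot 14 \cdot \frac{1}{7} = \left(-38\right) \frac{7}{6} \cdot \frac{1}{7} = \left(- \frac{133}{3}\right) \frac{1}{7} = - \frac{19}{3}$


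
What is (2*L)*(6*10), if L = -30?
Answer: -3600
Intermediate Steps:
(2*L)*(6*10) = (2*(-30))*(6*10) = -60*60 = -3600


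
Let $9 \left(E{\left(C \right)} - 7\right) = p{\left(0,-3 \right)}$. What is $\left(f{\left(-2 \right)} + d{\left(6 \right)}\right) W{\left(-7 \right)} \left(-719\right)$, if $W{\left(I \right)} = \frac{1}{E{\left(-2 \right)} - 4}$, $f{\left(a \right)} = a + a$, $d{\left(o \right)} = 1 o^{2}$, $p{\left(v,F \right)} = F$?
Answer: $-8628$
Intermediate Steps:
$d{\left(o \right)} = o^{2}$
$E{\left(C \right)} = \frac{20}{3}$ ($E{\left(C \right)} = 7 + \frac{1}{9} \left(-3\right) = 7 - \frac{1}{3} = \frac{20}{3}$)
$f{\left(a \right)} = 2 a$
$W{\left(I \right)} = \frac{3}{8}$ ($W{\left(I \right)} = \frac{1}{\frac{20}{3} - 4} = \frac{1}{\frac{8}{3}} = \frac{3}{8}$)
$\left(f{\left(-2 \right)} + d{\left(6 \right)}\right) W{\left(-7 \right)} \left(-719\right) = \left(2 \left(-2\right) + 6^{2}\right) \frac{3}{8} \left(-719\right) = \left(-4 + 36\right) \frac{3}{8} \left(-719\right) = 32 \cdot \frac{3}{8} \left(-719\right) = 12 \left(-719\right) = -8628$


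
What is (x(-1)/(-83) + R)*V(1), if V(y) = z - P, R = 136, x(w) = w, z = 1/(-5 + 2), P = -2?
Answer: 18815/83 ≈ 226.69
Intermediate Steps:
z = -1/3 (z = 1/(-3) = -1/3 ≈ -0.33333)
V(y) = 5/3 (V(y) = -1/3 - 1*(-2) = -1/3 + 2 = 5/3)
(x(-1)/(-83) + R)*V(1) = (-1/(-83) + 136)*(5/3) = (-1*(-1/83) + 136)*(5/3) = (1/83 + 136)*(5/3) = (11289/83)*(5/3) = 18815/83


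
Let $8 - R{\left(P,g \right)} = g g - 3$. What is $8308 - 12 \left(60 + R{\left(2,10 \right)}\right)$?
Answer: $8656$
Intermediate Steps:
$R{\left(P,g \right)} = 11 - g^{2}$ ($R{\left(P,g \right)} = 8 - \left(g g - 3\right) = 8 - \left(g^{2} - 3\right) = 8 - \left(-3 + g^{2}\right) = 11 - g^{2}$)
$8308 - 12 \left(60 + R{\left(2,10 \right)}\right) = 8308 - 12 \left(60 + \left(11 - 10^{2}\right)\right) = 8308 - 12 \left(60 + \left(11 - 100\right)\right) = 8308 - 12 \left(60 - 89\right) = 8308 - 12 \left(-29\right) = 8308 - -348 = 8308 + 348 = 8656$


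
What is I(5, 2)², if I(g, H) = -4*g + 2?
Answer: 324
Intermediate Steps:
I(g, H) = 2 - 4*g
I(5, 2)² = (2 - 4*5)² = (2 - 20)² = (-18)² = 324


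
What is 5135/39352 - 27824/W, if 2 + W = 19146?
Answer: -124578201/94169336 ≈ -1.3229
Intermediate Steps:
W = 19144 (W = -2 + 19146 = 19144)
5135/39352 - 27824/W = 5135/39352 - 27824/19144 = 5135*(1/39352) - 27824*1/19144 = 5135/39352 - 3478/2393 = -124578201/94169336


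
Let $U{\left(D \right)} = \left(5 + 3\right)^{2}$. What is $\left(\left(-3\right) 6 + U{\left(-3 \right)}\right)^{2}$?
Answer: $2116$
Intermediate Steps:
$U{\left(D \right)} = 64$ ($U{\left(D \right)} = 8^{2} = 64$)
$\left(\left(-3\right) 6 + U{\left(-3 \right)}\right)^{2} = \left(\left(-3\right) 6 + 64\right)^{2} = \left(-18 + 64\right)^{2} = 46^{2} = 2116$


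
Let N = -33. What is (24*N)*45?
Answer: -35640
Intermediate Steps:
(24*N)*45 = (24*(-33))*45 = -792*45 = -35640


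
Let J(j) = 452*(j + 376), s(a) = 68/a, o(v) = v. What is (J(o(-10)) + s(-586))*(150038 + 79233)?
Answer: 11113118905882/293 ≈ 3.7929e+10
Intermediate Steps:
J(j) = 169952 + 452*j (J(j) = 452*(376 + j) = 169952 + 452*j)
(J(o(-10)) + s(-586))*(150038 + 79233) = ((169952 + 452*(-10)) + 68/(-586))*(150038 + 79233) = ((169952 - 4520) + 68*(-1/586))*229271 = (165432 - 34/293)*229271 = (48471542/293)*229271 = 11113118905882/293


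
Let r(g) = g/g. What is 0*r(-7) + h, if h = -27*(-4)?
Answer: 108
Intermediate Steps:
r(g) = 1
h = 108
0*r(-7) + h = 0*1 + 108 = 0 + 108 = 108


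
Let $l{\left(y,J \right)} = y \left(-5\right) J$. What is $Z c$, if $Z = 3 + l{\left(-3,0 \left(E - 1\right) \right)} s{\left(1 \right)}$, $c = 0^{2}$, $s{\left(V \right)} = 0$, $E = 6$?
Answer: $0$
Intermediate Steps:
$c = 0$
$l{\left(y,J \right)} = - 5 J y$ ($l{\left(y,J \right)} = - 5 y J = - 5 J y$)
$Z = 3$ ($Z = 3 + \left(-5\right) 0 \left(6 - 1\right) \left(-3\right) 0 = 3 + \left(-5\right) 0 \cdot 5 \left(-3\right) 0 = 3 + \left(-5\right) 0 \left(-3\right) 0 = 3 + 0 \cdot 0 = 3 + 0 = 3$)
$Z c = 3 \cdot 0 = 0$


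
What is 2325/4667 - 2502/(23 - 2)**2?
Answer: -1183501/228683 ≈ -5.1753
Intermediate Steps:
2325/4667 - 2502/(23 - 2)**2 = 2325*(1/4667) - 2502/(21**2) = 2325/4667 - 2502/441 = 2325/4667 - 2502*1/441 = 2325/4667 - 278/49 = -1183501/228683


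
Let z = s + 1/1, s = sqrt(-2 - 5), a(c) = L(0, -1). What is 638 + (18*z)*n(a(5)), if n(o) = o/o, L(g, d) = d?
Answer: 656 + 18*I*sqrt(7) ≈ 656.0 + 47.624*I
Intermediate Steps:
a(c) = -1
n(o) = 1
s = I*sqrt(7) (s = sqrt(-7) = I*sqrt(7) ≈ 2.6458*I)
z = 1 + I*sqrt(7) (z = I*sqrt(7) + 1/1 = I*sqrt(7) + 1 = 1 + I*sqrt(7) ≈ 1.0 + 2.6458*I)
638 + (18*z)*n(a(5)) = 638 + (18*(1 + I*sqrt(7)))*1 = 638 + (18 + 18*I*sqrt(7))*1 = 638 + (18 + 18*I*sqrt(7)) = 656 + 18*I*sqrt(7)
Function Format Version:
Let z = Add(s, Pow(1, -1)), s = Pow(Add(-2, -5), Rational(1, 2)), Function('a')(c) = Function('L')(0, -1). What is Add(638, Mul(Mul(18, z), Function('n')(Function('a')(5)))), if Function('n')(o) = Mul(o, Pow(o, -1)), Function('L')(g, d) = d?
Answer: Add(656, Mul(18, I, Pow(7, Rational(1, 2)))) ≈ Add(656.00, Mul(47.624, I))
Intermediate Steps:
Function('a')(c) = -1
Function('n')(o) = 1
s = Mul(I, Pow(7, Rational(1, 2))) (s = Pow(-7, Rational(1, 2)) = Mul(I, Pow(7, Rational(1, 2))) ≈ Mul(2.6458, I))
z = Add(1, Mul(I, Pow(7, Rational(1, 2)))) (z = Add(Mul(I, Pow(7, Rational(1, 2))), Pow(1, -1)) = Add(Mul(I, Pow(7, Rational(1, 2))), 1) = Add(1, Mul(I, Pow(7, Rational(1, 2)))) ≈ Add(1.0000, Mul(2.6458, I)))
Add(638, Mul(Mul(18, z), Function('n')(Function('a')(5)))) = Add(638, Mul(Mul(18, Add(1, Mul(I, Pow(7, Rational(1, 2))))), 1)) = Add(638, Mul(Add(18, Mul(18, I, Pow(7, Rational(1, 2)))), 1)) = Add(638, Add(18, Mul(18, I, Pow(7, Rational(1, 2))))) = Add(656, Mul(18, I, Pow(7, Rational(1, 2))))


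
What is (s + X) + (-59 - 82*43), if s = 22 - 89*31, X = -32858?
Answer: -39180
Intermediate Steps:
s = -2737 (s = 22 - 2759 = -2737)
(s + X) + (-59 - 82*43) = (-2737 - 32858) + (-59 - 82*43) = -35595 + (-59 - 3526) = -35595 - 3585 = -39180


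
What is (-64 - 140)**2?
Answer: 41616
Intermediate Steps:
(-64 - 140)**2 = (-204)**2 = 41616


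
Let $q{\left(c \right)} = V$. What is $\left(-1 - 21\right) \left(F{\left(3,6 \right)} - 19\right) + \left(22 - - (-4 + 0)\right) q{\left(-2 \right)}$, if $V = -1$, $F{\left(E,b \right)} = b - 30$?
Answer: $928$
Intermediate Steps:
$F{\left(E,b \right)} = -30 + b$ ($F{\left(E,b \right)} = b - 30 = -30 + b$)
$q{\left(c \right)} = -1$
$\left(-1 - 21\right) \left(F{\left(3,6 \right)} - 19\right) + \left(22 - - (-4 + 0)\right) q{\left(-2 \right)} = \left(-1 - 21\right) \left(\left(-30 + 6\right) - 19\right) + \left(22 - - (-4 + 0)\right) \left(-1\right) = - 22 \left(-24 - 19\right) + \left(22 - \left(-1\right) \left(-4\right)\right) \left(-1\right) = \left(-22\right) \left(-43\right) + \left(22 - 4\right) \left(-1\right) = 946 + \left(22 - 4\right) \left(-1\right) = 946 + 18 \left(-1\right) = 946 - 18 = 928$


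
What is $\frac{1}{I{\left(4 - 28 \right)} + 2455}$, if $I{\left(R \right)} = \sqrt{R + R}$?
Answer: $\frac{2455}{6027073} - \frac{4 i \sqrt{3}}{6027073} \approx 0.00040733 - 1.1495 \cdot 10^{-6} i$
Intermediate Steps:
$I{\left(R \right)} = \sqrt{2} \sqrt{R}$ ($I{\left(R \right)} = \sqrt{2 R} = \sqrt{2} \sqrt{R}$)
$\frac{1}{I{\left(4 - 28 \right)} + 2455} = \frac{1}{\sqrt{2} \sqrt{4 - 28} + 2455} = \frac{1}{\sqrt{2} \sqrt{-24} + 2455} = \frac{1}{\sqrt{2} \cdot 2 i \sqrt{6} + 2455} = \frac{1}{4 i \sqrt{3} + 2455} = \frac{1}{2455 + 4 i \sqrt{3}}$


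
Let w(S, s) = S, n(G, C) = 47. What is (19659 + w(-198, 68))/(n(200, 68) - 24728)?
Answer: -6487/8227 ≈ -0.78850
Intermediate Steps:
(19659 + w(-198, 68))/(n(200, 68) - 24728) = (19659 - 198)/(47 - 24728) = 19461/(-24681) = 19461*(-1/24681) = -6487/8227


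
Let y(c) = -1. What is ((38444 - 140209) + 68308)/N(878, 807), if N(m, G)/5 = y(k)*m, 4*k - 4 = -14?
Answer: 33457/4390 ≈ 7.6212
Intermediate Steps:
k = -5/2 (k = 1 + (¼)*(-14) = 1 - 7/2 = -5/2 ≈ -2.5000)
N(m, G) = -5*m (N(m, G) = 5*(-m) = -5*m)
((38444 - 140209) + 68308)/N(878, 807) = ((38444 - 140209) + 68308)/((-5*878)) = (-101765 + 68308)/(-4390) = -33457*(-1/4390) = 33457/4390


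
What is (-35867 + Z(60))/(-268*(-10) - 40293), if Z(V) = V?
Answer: 35807/37613 ≈ 0.95198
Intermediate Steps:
(-35867 + Z(60))/(-268*(-10) - 40293) = (-35867 + 60)/(-268*(-10) - 40293) = -35807/(2680 - 40293) = -35807/(-37613) = -35807*(-1/37613) = 35807/37613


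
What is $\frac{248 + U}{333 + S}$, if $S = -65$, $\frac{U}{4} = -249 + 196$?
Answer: $\frac{9}{67} \approx 0.13433$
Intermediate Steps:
$U = -212$ ($U = 4 \left(-249 + 196\right) = 4 \left(-53\right) = -212$)
$\frac{248 + U}{333 + S} = \frac{248 - 212}{333 - 65} = \frac{36}{268} = 36 \cdot \frac{1}{268} = \frac{9}{67}$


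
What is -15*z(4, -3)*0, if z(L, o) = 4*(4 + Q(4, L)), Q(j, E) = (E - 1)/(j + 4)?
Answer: 0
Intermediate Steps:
Q(j, E) = (-1 + E)/(4 + j)
z(L, o) = 31/2 + L/2 (z(L, o) = 4*(4 + (-1 + L)/(4 + 4)) = 4*(4 + (-1 + L)/8) = 4*(4 + (-⅛ + L/8)) = 4*(31/8 + L/8) = 31/2 + L/2)
-15*z(4, -3)*0 = -15*(31/2 + (½)*4)*0 = -15*(31/2 + 2)*0 = -15*35/2*0 = -525/2*0 = 0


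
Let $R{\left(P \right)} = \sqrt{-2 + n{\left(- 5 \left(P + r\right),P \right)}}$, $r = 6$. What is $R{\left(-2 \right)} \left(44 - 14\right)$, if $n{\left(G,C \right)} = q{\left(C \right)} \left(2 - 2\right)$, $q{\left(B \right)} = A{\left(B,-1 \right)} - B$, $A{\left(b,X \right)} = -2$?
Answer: $30 i \sqrt{2} \approx 42.426 i$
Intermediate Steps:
$q{\left(B \right)} = -2 - B$
$n{\left(G,C \right)} = 0$ ($n{\left(G,C \right)} = \left(-2 - C\right) \left(2 - 2\right) = \left(-2 - C\right) 0 = 0$)
$R{\left(P \right)} = i \sqrt{2}$ ($R{\left(P \right)} = \sqrt{-2 + 0} = \sqrt{-2} = i \sqrt{2}$)
$R{\left(-2 \right)} \left(44 - 14\right) = i \sqrt{2} \left(44 - 14\right) = i \sqrt{2} \cdot 30 = 30 i \sqrt{2}$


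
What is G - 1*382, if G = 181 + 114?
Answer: -87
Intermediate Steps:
G = 295
G - 1*382 = 295 - 1*382 = 295 - 382 = -87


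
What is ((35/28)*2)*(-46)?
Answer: -115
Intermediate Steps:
((35/28)*2)*(-46) = ((35*(1/28))*2)*(-46) = ((5/4)*2)*(-46) = (5/2)*(-46) = -115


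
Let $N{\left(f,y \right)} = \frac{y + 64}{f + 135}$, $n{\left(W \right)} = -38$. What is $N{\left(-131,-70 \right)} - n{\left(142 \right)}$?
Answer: $\frac{73}{2} \approx 36.5$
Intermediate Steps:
$N{\left(f,y \right)} = \frac{64 + y}{135 + f}$
$N{\left(-131,-70 \right)} - n{\left(142 \right)} = \frac{64 - 70}{135 - 131} - -38 = \frac{1}{4} \left(-6\right) + 38 = - \frac{3}{2} + 38 = \frac{73}{2}$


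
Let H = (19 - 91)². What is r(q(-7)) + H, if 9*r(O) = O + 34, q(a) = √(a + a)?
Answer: 46690/9 + I*√14/9 ≈ 5187.8 + 0.41574*I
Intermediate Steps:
q(a) = √2*√a (q(a) = √(2*a) = √2*√a)
r(O) = 34/9 + O/9 (r(O) = (O + 34)/9 = (34 + O)/9 = 34/9 + O/9)
H = 5184 (H = (-72)² = 5184)
r(q(-7)) + H = (34/9 + (√2*√(-7))/9) + 5184 = (34/9 + (√2*(I*√7))/9) + 5184 = (34/9 + (I*√14)/9) + 5184 = (34/9 + I*√14/9) + 5184 = 46690/9 + I*√14/9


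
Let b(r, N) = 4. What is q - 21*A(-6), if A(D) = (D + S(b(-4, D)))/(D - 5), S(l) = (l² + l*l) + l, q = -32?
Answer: 278/11 ≈ 25.273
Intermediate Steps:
S(l) = l + 2*l² (S(l) = (l² + l²) + l = 2*l² + l = l + 2*l²)
A(D) = (36 + D)/(-5 + D) (A(D) = (D + 4*(1 + 2*4))/(D - 5) = (D + 4*(1 + 8))/(-5 + D) = (D + 4*9)/(-5 + D) = (D + 36)/(-5 + D) = (36 + D)/(-5 + D))
q - 21*A(-6) = -32 - 21*(36 - 6)/(-5 - 6) = -32 - 21*30/(-11) = -32 - (-21)*30/11 = -32 - 21*(-30/11) = -32 + 630/11 = 278/11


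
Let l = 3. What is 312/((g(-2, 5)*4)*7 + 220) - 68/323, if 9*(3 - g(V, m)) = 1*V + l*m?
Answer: 10966/11267 ≈ 0.97328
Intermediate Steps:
g(V, m) = 3 - m/3 - V/9 (g(V, m) = 3 - (1*V + 3*m)/9 = 3 - (V + 3*m)/9 = 3 + (-m/3 - V/9) = 3 - m/3 - V/9)
312/((g(-2, 5)*4)*7 + 220) - 68/323 = 312/(((3 - 1/3*5 - 1/9*(-2))*4)*7 + 220) - 68/323 = 312/(((3 - 5/3 + 2/9)*4)*7 + 220) - 68*1/323 = 312/(((14/9)*4)*7 + 220) - 4/19 = 312/((56/9)*7 + 220) - 4/19 = 312/(392/9 + 220) - 4/19 = 312/(2372/9) - 4/19 = 312*(9/2372) - 4/19 = 702/593 - 4/19 = 10966/11267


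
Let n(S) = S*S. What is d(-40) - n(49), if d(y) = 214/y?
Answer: -48127/20 ≈ -2406.4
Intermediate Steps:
n(S) = S²
d(-40) - n(49) = 214/(-40) - 1*49² = 214*(-1/40) - 1*2401 = -107/20 - 2401 = -48127/20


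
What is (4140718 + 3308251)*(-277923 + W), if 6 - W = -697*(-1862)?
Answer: -11737571371339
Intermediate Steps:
W = -1297808 (W = 6 - (-697)*(-1862) = 6 - 1*1297814 = 6 - 1297814 = -1297808)
(4140718 + 3308251)*(-277923 + W) = (4140718 + 3308251)*(-277923 - 1297808) = 7448969*(-1575731) = -11737571371339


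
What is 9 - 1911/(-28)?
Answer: 309/4 ≈ 77.250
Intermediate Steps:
9 - 1911/(-28) = 9 - 1911*(-1)/28 = 9 - 39*(-7/4) = 9 + 273/4 = 309/4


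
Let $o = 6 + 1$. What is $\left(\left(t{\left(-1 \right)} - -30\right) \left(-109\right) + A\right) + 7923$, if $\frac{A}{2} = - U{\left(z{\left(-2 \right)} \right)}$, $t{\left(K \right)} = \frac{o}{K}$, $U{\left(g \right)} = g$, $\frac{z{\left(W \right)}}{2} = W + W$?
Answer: $5432$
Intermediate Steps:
$o = 7$
$z{\left(W \right)} = 4 W$ ($z{\left(W \right)} = 2 \left(W + W\right) = 2 \cdot 2 W = 4 W$)
$t{\left(K \right)} = \frac{7}{K}$
$A = 16$ ($A = 2 \left(- 4 \left(-2\right)\right) = 2 \left(\left(-1\right) \left(-8\right)\right) = 2 \cdot 8 = 16$)
$\left(\left(t{\left(-1 \right)} - -30\right) \left(-109\right) + A\right) + 7923 = \left(\left(\frac{7}{-1} - -30\right) \left(-109\right) + 16\right) + 7923 = \left(\left(7 \left(-1\right) + 30\right) \left(-109\right) + 16\right) + 7923 = \left(\left(-7 + 30\right) \left(-109\right) + 16\right) + 7923 = \left(23 \left(-109\right) + 16\right) + 7923 = \left(-2507 + 16\right) + 7923 = -2491 + 7923 = 5432$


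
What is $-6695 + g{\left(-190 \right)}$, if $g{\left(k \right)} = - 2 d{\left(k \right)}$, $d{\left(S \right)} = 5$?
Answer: $-6705$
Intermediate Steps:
$g{\left(k \right)} = -10$ ($g{\left(k \right)} = \left(-2\right) 5 = -10$)
$-6695 + g{\left(-190 \right)} = -6695 - 10 = -6705$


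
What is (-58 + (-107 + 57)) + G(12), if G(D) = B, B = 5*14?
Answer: -38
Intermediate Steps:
B = 70
G(D) = 70
(-58 + (-107 + 57)) + G(12) = (-58 + (-107 + 57)) + 70 = (-58 - 50) + 70 = -108 + 70 = -38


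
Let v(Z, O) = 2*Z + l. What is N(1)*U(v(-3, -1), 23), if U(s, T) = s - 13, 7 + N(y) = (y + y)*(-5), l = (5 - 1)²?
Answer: 51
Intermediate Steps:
l = 16 (l = 4² = 16)
v(Z, O) = 16 + 2*Z (v(Z, O) = 2*Z + 16 = 16 + 2*Z)
N(y) = -7 - 10*y (N(y) = -7 + (y + y)*(-5) = -7 + (2*y)*(-5) = -7 - 10*y)
U(s, T) = -13 + s
N(1)*U(v(-3, -1), 23) = (-7 - 10*1)*(-13 + (16 + 2*(-3))) = (-7 - 10)*(-13 + (16 - 6)) = -17*(-13 + 10) = -17*(-3) = 51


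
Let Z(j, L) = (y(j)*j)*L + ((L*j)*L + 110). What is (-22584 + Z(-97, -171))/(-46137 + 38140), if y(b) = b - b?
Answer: 2858851/7997 ≈ 357.49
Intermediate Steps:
y(b) = 0
Z(j, L) = 110 + j*L² (Z(j, L) = (0*j)*L + ((L*j)*L + 110) = 0*L + (j*L² + 110) = 0 + (110 + j*L²) = 110 + j*L²)
(-22584 + Z(-97, -171))/(-46137 + 38140) = (-22584 + (110 - 97*(-171)²))/(-46137 + 38140) = (-22584 + (110 - 97*29241))/(-7997) = (-22584 + (110 - 2836377))*(-1/7997) = (-22584 - 2836267)*(-1/7997) = -2858851*(-1/7997) = 2858851/7997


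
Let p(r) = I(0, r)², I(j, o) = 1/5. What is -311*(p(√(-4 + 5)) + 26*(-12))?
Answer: 2425489/25 ≈ 97020.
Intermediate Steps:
I(j, o) = ⅕
p(r) = 1/25 (p(r) = (⅕)² = 1/25)
-311*(p(√(-4 + 5)) + 26*(-12)) = -311*(1/25 + 26*(-12)) = -311*(1/25 - 312) = -311*(-7799/25) = 2425489/25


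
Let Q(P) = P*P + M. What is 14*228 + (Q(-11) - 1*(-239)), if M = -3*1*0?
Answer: 3552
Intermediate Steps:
M = 0 (M = -3*0 = 0)
Q(P) = P² (Q(P) = P*P + 0 = P² + 0 = P²)
14*228 + (Q(-11) - 1*(-239)) = 14*228 + ((-11)² - 1*(-239)) = 3192 + (121 + 239) = 3192 + 360 = 3552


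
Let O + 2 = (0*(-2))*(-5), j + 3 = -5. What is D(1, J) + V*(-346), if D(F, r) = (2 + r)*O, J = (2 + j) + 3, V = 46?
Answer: -15914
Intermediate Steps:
j = -8 (j = -3 - 5 = -8)
O = -2 (O = -2 + (0*(-2))*(-5) = -2 + 0*(-5) = -2 + 0 = -2)
J = -3 (J = (2 - 8) + 3 = -6 + 3 = -3)
D(F, r) = -4 - 2*r (D(F, r) = (2 + r)*(-2) = -4 - 2*r)
D(1, J) + V*(-346) = (-4 - 2*(-3)) + 46*(-346) = (-4 + 6) - 15916 = 2 - 15916 = -15914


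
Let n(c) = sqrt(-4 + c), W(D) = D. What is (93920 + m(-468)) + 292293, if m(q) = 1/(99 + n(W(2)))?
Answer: 3786046138/9803 - I*sqrt(2)/9803 ≈ 3.8621e+5 - 0.00014426*I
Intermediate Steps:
m(q) = 1/(99 + I*sqrt(2)) (m(q) = 1/(99 + sqrt(-4 + 2)) = 1/(99 + sqrt(-2)) = 1/(99 + I*sqrt(2)))
(93920 + m(-468)) + 292293 = (93920 + (99/9803 - I*sqrt(2)/9803)) + 292293 = (920697859/9803 - I*sqrt(2)/9803) + 292293 = 3786046138/9803 - I*sqrt(2)/9803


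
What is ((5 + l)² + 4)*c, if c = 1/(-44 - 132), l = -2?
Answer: -13/176 ≈ -0.073864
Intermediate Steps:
c = -1/176 (c = 1/(-176) = -1/176 ≈ -0.0056818)
((5 + l)² + 4)*c = ((5 - 2)² + 4)*(-1/176) = (3² + 4)*(-1/176) = (9 + 4)*(-1/176) = 13*(-1/176) = -13/176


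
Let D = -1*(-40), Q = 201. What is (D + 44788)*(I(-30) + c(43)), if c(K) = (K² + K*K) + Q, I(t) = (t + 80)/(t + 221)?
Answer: 33386056452/191 ≈ 1.7480e+8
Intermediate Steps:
D = 40
I(t) = (80 + t)/(221 + t)
c(K) = 201 + 2*K² (c(K) = (K² + K*K) + 201 = (K² + K²) + 201 = 2*K² + 201 = 201 + 2*K²)
(D + 44788)*(I(-30) + c(43)) = (40 + 44788)*((80 - 30)/(221 - 30) + (201 + 2*43²)) = 44828*(50/191 + (201 + 2*1849)) = 44828*((1/191)*50 + (201 + 3698)) = 44828*(50/191 + 3899) = 44828*(744759/191) = 33386056452/191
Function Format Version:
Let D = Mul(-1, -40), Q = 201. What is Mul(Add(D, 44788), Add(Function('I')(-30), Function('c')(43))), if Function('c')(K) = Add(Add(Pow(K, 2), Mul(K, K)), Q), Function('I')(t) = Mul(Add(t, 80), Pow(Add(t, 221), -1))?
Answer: Rational(33386056452, 191) ≈ 1.7480e+8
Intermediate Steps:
D = 40
Function('I')(t) = Mul(Pow(Add(221, t), -1), Add(80, t)) (Function('I')(t) = Mul(Add(80, t), Pow(Add(221, t), -1)) = Mul(Pow(Add(221, t), -1), Add(80, t)))
Function('c')(K) = Add(201, Mul(2, Pow(K, 2))) (Function('c')(K) = Add(Add(Pow(K, 2), Mul(K, K)), 201) = Add(Add(Pow(K, 2), Pow(K, 2)), 201) = Add(Mul(2, Pow(K, 2)), 201) = Add(201, Mul(2, Pow(K, 2))))
Mul(Add(D, 44788), Add(Function('I')(-30), Function('c')(43))) = Mul(Add(40, 44788), Add(Mul(Pow(Add(221, -30), -1), Add(80, -30)), Add(201, Mul(2, Pow(43, 2))))) = Mul(44828, Add(Mul(Pow(191, -1), 50), Add(201, Mul(2, 1849)))) = Mul(44828, Add(Mul(Rational(1, 191), 50), Add(201, 3698))) = Mul(44828, Add(Rational(50, 191), 3899)) = Mul(44828, Rational(744759, 191)) = Rational(33386056452, 191)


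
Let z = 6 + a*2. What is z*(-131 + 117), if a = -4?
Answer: 28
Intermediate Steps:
z = -2 (z = 6 - 4*2 = 6 - 8 = -2)
z*(-131 + 117) = -2*(-131 + 117) = -2*(-14) = 28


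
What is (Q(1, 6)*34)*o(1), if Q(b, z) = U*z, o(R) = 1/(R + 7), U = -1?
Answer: -51/2 ≈ -25.500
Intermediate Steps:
o(R) = 1/(7 + R)
Q(b, z) = -z
(Q(1, 6)*34)*o(1) = (-1*6*34)/(7 + 1) = -6*34/8 = -204*1/8 = -51/2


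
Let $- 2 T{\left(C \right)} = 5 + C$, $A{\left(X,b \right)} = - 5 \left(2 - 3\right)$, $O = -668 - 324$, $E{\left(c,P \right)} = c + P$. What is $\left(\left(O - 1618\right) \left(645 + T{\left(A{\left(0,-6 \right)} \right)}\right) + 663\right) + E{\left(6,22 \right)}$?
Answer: $-1669709$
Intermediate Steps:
$E{\left(c,P \right)} = P + c$
$O = -992$ ($O = -668 - 324 = -992$)
$A{\left(X,b \right)} = 5$ ($A{\left(X,b \right)} = \left(-5\right) \left(-1\right) = 5$)
$T{\left(C \right)} = - \frac{5}{2} - \frac{C}{2}$ ($T{\left(C \right)} = - \frac{5 + C}{2} = - \frac{5}{2} - \frac{C}{2}$)
$\left(\left(O - 1618\right) \left(645 + T{\left(A{\left(0,-6 \right)} \right)}\right) + 663\right) + E{\left(6,22 \right)} = \left(\left(-992 - 1618\right) \left(645 - 5\right) + 663\right) + \left(22 + 6\right) = \left(- 2610 \left(645 - 5\right) + 663\right) + 28 = \left(\left(-2610\right) 640 + 663\right) + 28 = \left(-1670400 + 663\right) + 28 = -1669737 + 28 = -1669709$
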